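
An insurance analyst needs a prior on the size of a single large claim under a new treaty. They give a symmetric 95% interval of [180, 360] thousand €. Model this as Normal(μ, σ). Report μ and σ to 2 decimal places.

μ = 270.00, σ = 45.92

A symmetric 95% interval runs μ ± z·σ with z = 1.96.
Half-width = 90, so σ = 90/1.96 = 45.92.
μ is the interval midpoint, 270.00.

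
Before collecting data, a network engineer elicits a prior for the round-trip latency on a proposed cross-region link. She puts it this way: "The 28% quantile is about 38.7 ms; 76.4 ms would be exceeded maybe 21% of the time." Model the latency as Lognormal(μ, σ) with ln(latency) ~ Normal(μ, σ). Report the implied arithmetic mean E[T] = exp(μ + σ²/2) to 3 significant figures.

If T ~ Lognormal(μ,σ) then ln T ~ Normal(μ,σ), so the p-quantile of ln T is μ + z_p·σ.
ln(38.7) = 3.656 and ln(76.4) = 4.336; z_{0.28} = -0.5828, z_{0.79} = 0.8064.
σ = (4.336 − 3.656)/(0.8064 − (-0.5828)) = 0.490.
μ = 3.656 − (-0.5828)·0.490 = 3.941.
E[T] = exp(μ + σ²/2) = exp(3.941 + 0.1198) = 58 ms.

E[T] ≈ 58 ms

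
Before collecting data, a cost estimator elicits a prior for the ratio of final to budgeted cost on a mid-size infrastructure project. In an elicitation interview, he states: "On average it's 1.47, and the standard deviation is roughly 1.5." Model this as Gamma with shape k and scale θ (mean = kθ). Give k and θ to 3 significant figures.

k ≈ 0.96, θ ≈ 1.53

For Gamma(k, scale θ): mean = kθ, variance = kθ², so CV = 1/√k.
CV = SD/mean = 1.5/1.47 = 1.02, hence k = 1/CV² = 0.96.
Then θ = mean/k = 1.47/0.96 = 1.53.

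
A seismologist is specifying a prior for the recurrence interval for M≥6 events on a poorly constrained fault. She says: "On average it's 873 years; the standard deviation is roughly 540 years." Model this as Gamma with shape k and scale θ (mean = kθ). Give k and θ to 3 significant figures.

k ≈ 2.61, θ ≈ 334

For Gamma(k, scale θ): mean = kθ, variance = kθ², so CV = 1/√k.
CV = SD/mean = 540/873 = 0.6186, hence k = 1/CV² = 2.61.
Then θ = mean/k = 873/2.61 = 334.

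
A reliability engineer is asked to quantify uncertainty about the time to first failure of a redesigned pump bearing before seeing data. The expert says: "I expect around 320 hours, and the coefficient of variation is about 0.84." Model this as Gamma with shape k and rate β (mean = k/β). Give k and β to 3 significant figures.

For Gamma(k, rate β): mean = k/β, variance = k/β², so CV = 1/√k.
CV = 0.84, hence k = 1/CV² = 1.42.
Then β = k/mean = 1.42/320 = 0.00443.

k ≈ 1.42, β ≈ 0.00443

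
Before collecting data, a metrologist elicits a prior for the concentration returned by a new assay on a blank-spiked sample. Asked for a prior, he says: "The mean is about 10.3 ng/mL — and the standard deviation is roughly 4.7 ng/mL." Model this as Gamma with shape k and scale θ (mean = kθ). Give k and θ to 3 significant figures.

For Gamma(k, scale θ): mean = kθ, variance = kθ², so CV = 1/√k.
CV = SD/mean = 4.7/10.3 = 0.4563, hence k = 1/CV² = 4.8.
Then θ = mean/k = 10.3/4.8 = 2.14.

k ≈ 4.8, θ ≈ 2.14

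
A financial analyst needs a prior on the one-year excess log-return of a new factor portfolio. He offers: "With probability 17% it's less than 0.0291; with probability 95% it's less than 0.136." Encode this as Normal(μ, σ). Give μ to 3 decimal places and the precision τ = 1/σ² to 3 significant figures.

For Normal(μ,σ), the p-quantile is μ + z_p·σ. Here z_{0.17} = -0.9542, z_{0.95} = 1.645.
So 0.0291 = μ − 0.9542σ and 0.136 = μ + 1.645σ.
Subtracting: σ = (0.136 − 0.0291)/(1.645 − (-0.9542)) = 0.041.
Then μ = 0.0291 − (-0.9542)·0.041 = 0.068.
Precision τ = 1/σ² = 1/0.04113² = 591.

μ = 0.068, τ = 591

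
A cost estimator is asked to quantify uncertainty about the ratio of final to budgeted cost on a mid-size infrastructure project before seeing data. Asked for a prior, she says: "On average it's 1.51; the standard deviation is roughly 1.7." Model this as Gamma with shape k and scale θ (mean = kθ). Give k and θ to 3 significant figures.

k ≈ 0.789, θ ≈ 1.91

For Gamma(k, scale θ): mean = kθ, variance = kθ², so CV = 1/√k.
CV = SD/mean = 1.7/1.51 = 1.126, hence k = 1/CV² = 0.789.
Then θ = mean/k = 1.51/0.789 = 1.91.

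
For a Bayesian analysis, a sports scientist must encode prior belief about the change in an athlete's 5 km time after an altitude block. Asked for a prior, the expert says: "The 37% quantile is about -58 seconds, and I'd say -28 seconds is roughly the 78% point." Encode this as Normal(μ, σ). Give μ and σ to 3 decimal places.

μ = -48.983, σ = 27.173

For Normal(μ,σ), the p-quantile is μ + z_p·σ. Here z_{0.37} = -0.3319, z_{0.78} = 0.7722.
So -58 = μ − 0.3319σ and -28 = μ + 0.7722σ.
Subtracting: σ = (-28 − -58)/(0.7722 − (-0.3319)) = 27.173.
Then μ = -58 − (-0.3319)·27.173 = -48.983.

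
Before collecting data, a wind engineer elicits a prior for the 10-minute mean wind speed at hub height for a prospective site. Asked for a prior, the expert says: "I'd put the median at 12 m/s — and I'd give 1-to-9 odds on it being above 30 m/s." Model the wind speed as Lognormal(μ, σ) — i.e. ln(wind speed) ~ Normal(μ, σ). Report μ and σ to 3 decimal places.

If T ~ Lognormal(μ,σ) then ln T ~ Normal(μ,σ), so the p-quantile of ln T is μ + z_p·σ.
ln(12) = 2.485 and ln(30) = 3.401; z_{0.5} = 0, z_{0.9} = 1.282.
σ = (3.401 − 2.485)/(1.282 − (0)) = 0.715.
μ = 2.485 − (0)·0.715 = 2.485.

μ ≈ 2.485, σ ≈ 0.715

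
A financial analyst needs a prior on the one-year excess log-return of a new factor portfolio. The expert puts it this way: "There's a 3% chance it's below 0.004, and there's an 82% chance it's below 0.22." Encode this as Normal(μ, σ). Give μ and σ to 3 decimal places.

The p-quantile of Normal(μ,σ) is μ + z_p·σ, with z_{0.03} = -1.881 and z_{0.82} = 0.9154.
Eliminate σ: μ = (z₂·x₁ − z₁·x₂)/(z₂ − z₁) = (0.9154·0.004 − (-1.881)·0.22)/2.796 = 0.149.
Then σ = (x₂ − x₁)/(z₂ − z₁) = (0.22 − 0.004)/2.796 = 0.077.

μ = 0.149, σ = 0.077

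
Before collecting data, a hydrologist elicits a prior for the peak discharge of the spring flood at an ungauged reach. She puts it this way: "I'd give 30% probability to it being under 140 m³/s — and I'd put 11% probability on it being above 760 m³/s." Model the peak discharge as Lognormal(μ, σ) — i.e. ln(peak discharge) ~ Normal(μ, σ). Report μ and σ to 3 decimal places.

If T ~ Lognormal(μ,σ) then ln T ~ Normal(μ,σ), so the p-quantile of ln T is μ + z_p·σ.
ln(140) = 4.942 and ln(760) = 6.633; z_{0.3} = -0.5244, z_{0.89} = 1.227.
σ = (6.633 − 4.942)/(1.227 − (-0.5244)) = 0.966.
μ = 4.942 − (-0.5244)·0.966 = 5.448.

μ ≈ 5.448, σ ≈ 0.966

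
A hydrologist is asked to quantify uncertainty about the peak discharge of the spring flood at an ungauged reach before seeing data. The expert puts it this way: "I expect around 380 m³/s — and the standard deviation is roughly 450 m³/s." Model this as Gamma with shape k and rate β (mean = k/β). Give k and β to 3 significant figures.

k ≈ 0.713, β ≈ 0.00188

For Gamma(k, rate β): mean = k/β, variance = k/β², so CV = 1/√k.
CV = SD/mean = 450/380 = 1.184, hence k = 1/CV² = 0.713.
Then β = k/mean = 0.713/380 = 0.00188.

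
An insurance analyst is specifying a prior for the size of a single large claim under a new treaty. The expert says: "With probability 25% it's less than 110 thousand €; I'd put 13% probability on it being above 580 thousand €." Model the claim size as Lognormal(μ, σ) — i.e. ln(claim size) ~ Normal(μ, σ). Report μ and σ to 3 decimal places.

If T ~ Lognormal(μ,σ) then ln T ~ Normal(μ,σ), so the p-quantile of ln T is μ + z_p·σ.
ln(110) = 4.7 and ln(580) = 6.363; z_{0.25} = -0.6745, z_{0.87} = 1.126.
σ = (6.363 − 4.7)/(1.126 − (-0.6745)) = 0.923.
μ = 4.7 − (-0.6745)·0.923 = 5.323.

μ ≈ 5.323, σ ≈ 0.923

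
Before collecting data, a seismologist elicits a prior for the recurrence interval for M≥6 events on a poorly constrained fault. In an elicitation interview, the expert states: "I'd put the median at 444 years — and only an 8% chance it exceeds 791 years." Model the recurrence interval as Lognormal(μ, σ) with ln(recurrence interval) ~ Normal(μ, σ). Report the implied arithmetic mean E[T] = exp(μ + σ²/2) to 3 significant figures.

E[T] ≈ 483 years

If T ~ Lognormal(μ,σ) then ln T ~ Normal(μ,σ), so the p-quantile of ln T is μ + z_p·σ.
ln(444) = 6.096 and ln(791) = 6.673; z_{0.5} = 0, z_{0.92} = 1.405.
σ = (6.673 − 6.096)/(1.405 − (0)) = 0.411.
μ = 6.096 − (0)·0.411 = 6.096.
E[T] = exp(μ + σ²/2) = exp(6.096 + 0.0845) = 483 years.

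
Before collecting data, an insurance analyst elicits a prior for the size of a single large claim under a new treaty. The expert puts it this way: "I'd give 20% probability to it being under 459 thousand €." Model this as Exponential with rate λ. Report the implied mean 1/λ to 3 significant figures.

P(T < 459.0) = 1 − e^(−λ·459.0) = 0.2, so λ = −ln(1−0.2)/459.0 = −ln(0.8)/459.0 = 0.000486.
Mean = 1/λ = 2060 thousand €.

mean ≈ 2060 thousand €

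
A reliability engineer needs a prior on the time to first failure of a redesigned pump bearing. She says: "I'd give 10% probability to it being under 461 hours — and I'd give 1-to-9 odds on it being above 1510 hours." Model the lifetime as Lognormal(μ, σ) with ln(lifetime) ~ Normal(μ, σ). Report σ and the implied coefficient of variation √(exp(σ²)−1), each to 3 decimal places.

If T ~ Lognormal(μ,σ) then ln T ~ Normal(μ,σ), so the p-quantile of ln T is μ + z_p·σ.
ln(461) = 6.133 and ln(1510) = 7.32; z_{0.1} = -1.282, z_{0.9} = 1.282.
σ = (7.32 − 6.133)/(1.282 − (-1.282)) = 0.463.
μ = 6.133 − (-1.282)·0.463 = 6.727.
CV = √(exp(σ²)−1) = √(exp(0.2143)−1) = 0.489.

σ ≈ 0.463, CV ≈ 0.489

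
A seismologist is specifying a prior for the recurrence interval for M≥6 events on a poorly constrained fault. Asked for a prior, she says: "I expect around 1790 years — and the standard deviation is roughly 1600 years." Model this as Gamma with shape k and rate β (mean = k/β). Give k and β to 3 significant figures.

For Gamma(k, rate β): mean = k/β, variance = k/β², so CV = 1/√k.
CV = SD/mean = 1600/1790 = 0.8939, hence k = 1/CV² = 1.25.
Then β = k/mean = 1.25/1790 = 0.000699.

k ≈ 1.25, β ≈ 0.000699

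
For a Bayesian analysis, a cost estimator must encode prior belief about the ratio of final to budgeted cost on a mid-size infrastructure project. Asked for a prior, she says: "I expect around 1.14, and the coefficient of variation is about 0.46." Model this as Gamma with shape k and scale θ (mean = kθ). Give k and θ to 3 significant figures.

For Gamma(k, scale θ): mean = kθ, variance = kθ², so CV = 1/√k.
CV = 0.46, hence k = 1/CV² = 4.73.
Then θ = mean/k = 1.14/4.73 = 0.241.

k ≈ 4.73, θ ≈ 0.241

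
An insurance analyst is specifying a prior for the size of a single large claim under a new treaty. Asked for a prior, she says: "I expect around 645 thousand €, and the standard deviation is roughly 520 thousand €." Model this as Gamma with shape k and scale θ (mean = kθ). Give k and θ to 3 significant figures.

k ≈ 1.54, θ ≈ 419

For Gamma(k, scale θ): mean = kθ, variance = kθ², so CV = 1/√k.
CV = SD/mean = 520/645 = 0.8062, hence k = 1/CV² = 1.54.
Then θ = mean/k = 645/1.54 = 419.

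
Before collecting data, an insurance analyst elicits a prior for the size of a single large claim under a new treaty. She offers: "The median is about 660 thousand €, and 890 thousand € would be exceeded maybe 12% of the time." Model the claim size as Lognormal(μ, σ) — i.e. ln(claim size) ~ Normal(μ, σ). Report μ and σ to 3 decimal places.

If T ~ Lognormal(μ,σ) then ln T ~ Normal(μ,σ), so the p-quantile of ln T is μ + z_p·σ.
ln(660) = 6.492 and ln(890) = 6.791; z_{0.5} = 0, z_{0.88} = 1.175.
σ = (6.791 − 6.492)/(1.175 − (0)) = 0.254.
μ = 6.492 − (0)·0.254 = 6.492.

μ ≈ 6.492, σ ≈ 0.254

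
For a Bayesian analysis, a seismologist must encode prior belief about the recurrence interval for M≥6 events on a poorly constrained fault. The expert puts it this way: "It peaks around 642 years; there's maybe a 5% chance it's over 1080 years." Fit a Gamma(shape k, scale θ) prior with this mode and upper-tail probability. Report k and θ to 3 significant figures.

k ≈ 11.3, θ ≈ 62.2

Gamma(k,θ) with k>1 has mode (k−1)θ, so θ = 642/(k−1).
Need P(X < 1080) = 0.95 with θ tied to k this way. Start at k = 2, θ = 642: P(X<1080) ≈ 0.501.
Too low — raise k to concentrate. Iterating converges to k ≈ 11.3.
Then θ = 642/(11.3−1) ≈ 62.2.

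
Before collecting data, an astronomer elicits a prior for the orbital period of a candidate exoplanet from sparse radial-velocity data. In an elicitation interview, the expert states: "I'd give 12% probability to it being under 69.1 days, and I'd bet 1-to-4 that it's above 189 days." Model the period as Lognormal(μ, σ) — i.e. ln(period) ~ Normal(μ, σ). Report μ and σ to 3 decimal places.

If T ~ Lognormal(μ,σ) then ln T ~ Normal(μ,σ), so the p-quantile of ln T is μ + z_p·σ.
ln(69.1) = 4.236 and ln(189) = 5.242; z_{0.12} = -1.175, z_{0.8} = 0.8416.
σ = (5.242 − 4.236)/(0.8416 − (-1.175)) = 0.499.
μ = 4.236 − (-1.175)·0.499 = 4.822.

μ ≈ 4.822, σ ≈ 0.499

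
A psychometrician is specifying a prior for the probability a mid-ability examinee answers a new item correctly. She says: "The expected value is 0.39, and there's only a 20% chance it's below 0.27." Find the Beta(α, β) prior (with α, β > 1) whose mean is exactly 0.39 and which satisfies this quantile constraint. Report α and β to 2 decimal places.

α ≈ 4.71, β ≈ 7.36

With mean 0.39 fixed, write α = 0.39s, β = 0.61s where s = α+β.
Need P(θ < 0.27) = 0.2 under Beta(0.39s, 0.61s). Normal approximation: (q−m)/√(m(1−m)/s) ≈ z_{0.2} = -0.842, so s ≈ 0.39·0.61·(-0.842)²/(0.27−0.39)² = 11.7.
At s = 11.7: P(θ<0.27) ≈ 0.204. Adjusting to match 0.2 gives s ≈ 12.07.
So α = 0.39·12.07 ≈ 4.71, β = 0.61·12.07 ≈ 7.36.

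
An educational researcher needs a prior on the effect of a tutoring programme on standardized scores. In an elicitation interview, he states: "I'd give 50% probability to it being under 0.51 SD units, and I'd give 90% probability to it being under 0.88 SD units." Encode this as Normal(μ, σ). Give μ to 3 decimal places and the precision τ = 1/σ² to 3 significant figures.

For Normal(μ,σ), the p-quantile is μ + z_p·σ. Here z_{0.5} = 0, z_{0.9} = 1.282.
So 0.51 = μ + 0σ and 0.88 = μ + 1.282σ.
Subtracting: σ = (0.88 − 0.51)/(1.282 − (0)) = 0.289.
Then μ = 0.51 − (0)·0.289 = 0.510.
Precision τ = 1/σ² = 1/0.2887² = 12.

μ = 0.510, τ = 12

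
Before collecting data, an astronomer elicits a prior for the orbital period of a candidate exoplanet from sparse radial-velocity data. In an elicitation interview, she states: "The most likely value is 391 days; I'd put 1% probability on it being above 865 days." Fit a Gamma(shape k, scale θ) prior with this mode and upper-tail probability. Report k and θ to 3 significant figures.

k ≈ 8.64, θ ≈ 51.2

Gamma(k,θ) with k>1 has mode (k−1)θ, so θ = 391/(k−1).
Need P(X < 865) = 0.99 with θ tied to k this way. Start at k = 2, θ = 391: P(X<865) ≈ 0.648.
Too low — raise k to concentrate. Iterating converges to k ≈ 8.64.
Then θ = 391/(8.64−1) ≈ 51.2.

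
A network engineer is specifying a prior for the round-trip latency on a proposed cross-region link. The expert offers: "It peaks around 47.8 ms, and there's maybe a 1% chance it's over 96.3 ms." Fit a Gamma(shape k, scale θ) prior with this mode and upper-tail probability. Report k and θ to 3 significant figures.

k ≈ 11, θ ≈ 4.78

Gamma(k,θ) with k>1 has mode (k−1)θ, so θ = 47.8/(k−1).
Need P(X < 96.3) = 0.99 with θ tied to k this way. Start at k = 2, θ = 47.8: P(X<96.3) ≈ 0.598.
Too low — raise k to concentrate. Iterating converges to k ≈ 11.
Then θ = 47.8/(11−1) ≈ 4.78.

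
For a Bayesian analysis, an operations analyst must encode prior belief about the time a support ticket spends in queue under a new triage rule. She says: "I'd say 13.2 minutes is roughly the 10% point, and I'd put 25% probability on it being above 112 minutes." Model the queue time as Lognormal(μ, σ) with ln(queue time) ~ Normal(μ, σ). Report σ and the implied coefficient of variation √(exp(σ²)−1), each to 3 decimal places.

σ ≈ 1.093, CV ≈ 1.518

If T ~ Lognormal(μ,σ) then ln T ~ Normal(μ,σ), so the p-quantile of ln T is μ + z_p·σ.
ln(13.2) = 2.58 and ln(112) = 4.718; z_{0.1} = -1.282, z_{0.75} = 0.6745.
σ = (4.718 − 2.58)/(0.6745 − (-1.282)) = 1.093.
μ = 2.58 − (-1.282)·1.093 = 3.981.
CV = √(exp(σ²)−1) = √(exp(1.1950)−1) = 1.518.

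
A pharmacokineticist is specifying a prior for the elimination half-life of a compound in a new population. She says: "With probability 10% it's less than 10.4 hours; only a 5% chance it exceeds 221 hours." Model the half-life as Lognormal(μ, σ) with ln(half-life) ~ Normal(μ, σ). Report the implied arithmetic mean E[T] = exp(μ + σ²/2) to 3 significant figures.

If T ~ Lognormal(μ,σ) then ln T ~ Normal(μ,σ), so the p-quantile of ln T is μ + z_p·σ.
ln(10.4) = 2.342 and ln(221) = 5.398; z_{0.1} = -1.282, z_{0.95} = 1.645.
σ = (5.398 − 2.342)/(1.645 − (-1.282)) = 1.044.
μ = 2.342 − (-1.282)·1.044 = 3.680.
E[T] = exp(μ + σ²/2) = exp(3.680 + 0.5454) = 68.4 hours.

E[T] ≈ 68.4 hours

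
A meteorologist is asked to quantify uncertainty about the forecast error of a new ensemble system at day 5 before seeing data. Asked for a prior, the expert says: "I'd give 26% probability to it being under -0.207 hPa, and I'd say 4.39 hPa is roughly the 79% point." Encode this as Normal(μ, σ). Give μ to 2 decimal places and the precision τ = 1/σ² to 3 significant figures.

The p-quantile of Normal(μ,σ) is μ + z_p·σ, with z_{0.26} = -0.6433 and z_{0.79} = 0.8064.
Eliminate σ: μ = (z₂·x₁ − z₁·x₂)/(z₂ − z₁) = (0.8064·-0.207 − (-0.6433)·4.39)/1.45 = 1.83.
Then σ = (x₂ − x₁)/(z₂ − z₁) = (4.39 − -0.207)/1.45 = 3.17.
Precision τ = 1/σ² = 1/3.171² = 0.0995.

μ = 1.83, τ = 0.0995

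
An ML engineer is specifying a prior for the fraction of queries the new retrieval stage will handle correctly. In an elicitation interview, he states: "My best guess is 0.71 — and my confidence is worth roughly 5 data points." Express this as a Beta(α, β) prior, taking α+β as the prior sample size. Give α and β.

Under the effective-sample-size interpretation, Beta(α, β) has prior mean α/(α+β) and prior sample size α+β.
So α+β = 5 and α/(α+β) = 0.71, giving α = 0.71·5 = 3.55 and β = 5 − 3.55 = 1.45.

α = 3.55, β = 1.45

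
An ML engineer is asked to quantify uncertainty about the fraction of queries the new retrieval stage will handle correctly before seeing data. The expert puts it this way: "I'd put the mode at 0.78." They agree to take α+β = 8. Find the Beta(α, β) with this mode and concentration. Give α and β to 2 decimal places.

For α,β > 1 the Beta mode is (α−1)/(α+β−2). With α+β = 8, the mode is (α−1)/6.
Set (α−1)/6 = 0.78 → α = 1 + 0.78·6 = 5.68.
β = 8 − α = 2.32.

α = 5.68, β = 2.32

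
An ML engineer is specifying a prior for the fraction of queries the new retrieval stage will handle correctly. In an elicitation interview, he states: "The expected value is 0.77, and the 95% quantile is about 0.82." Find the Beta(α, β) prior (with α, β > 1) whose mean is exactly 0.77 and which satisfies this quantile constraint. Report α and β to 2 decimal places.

With mean 0.77 fixed, write α = 0.77s, β = 0.23s where s = α+β.
Need P(θ < 0.82) = 0.95 under Beta(0.77s, 0.23s). Normal approximation: (q−m)/√(m(1−m)/s) ≈ z_{0.95} = 1.64, so s ≈ 0.77·0.23·(1.64)²/(0.82−0.77)² = 191.7.
At s = 191.7: P(θ<0.82) ≈ 0.956. Adjusting to match 0.95 gives s ≈ 177.80.
So α = 0.77·177.80 ≈ 136.90, β = 0.23·177.80 ≈ 40.89.

α ≈ 136.90, β ≈ 40.89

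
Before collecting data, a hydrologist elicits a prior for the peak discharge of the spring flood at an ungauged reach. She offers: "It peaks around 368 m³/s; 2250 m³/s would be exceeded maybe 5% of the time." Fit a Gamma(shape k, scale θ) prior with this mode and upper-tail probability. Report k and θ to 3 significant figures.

k ≈ 1.69, θ ≈ 531

Gamma(k,θ) with k>1 has mode (k−1)θ, so θ = 368/(k−1).
Need P(X < 2250) = 0.95 with θ tied to k this way. Start at k = 2, θ = 368: P(X<2250) ≈ 0.984.
Too high — lower k to spread out. Iterating converges to k ≈ 1.69.
Then θ = 368/(1.69−1) ≈ 531.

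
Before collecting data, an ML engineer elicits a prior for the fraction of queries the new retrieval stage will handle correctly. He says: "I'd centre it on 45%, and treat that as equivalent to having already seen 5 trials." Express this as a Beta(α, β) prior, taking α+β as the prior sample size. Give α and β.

Under the effective-sample-size interpretation, Beta(α, β) has prior mean α/(α+β) and prior sample size α+β.
So α+β = 5 and α/(α+β) = 0.45, giving α = 0.45·5 = 2.25 and β = 5 − 2.25 = 2.75.

α = 2.25, β = 2.75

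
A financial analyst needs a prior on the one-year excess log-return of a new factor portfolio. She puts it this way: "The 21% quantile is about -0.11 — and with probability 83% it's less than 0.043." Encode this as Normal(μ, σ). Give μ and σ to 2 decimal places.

For Normal(μ,σ), the p-quantile is μ + z_p·σ. Here z_{0.21} = -0.8064, z_{0.83} = 0.9542.
So -0.11 = μ − 0.8064σ and 0.043 = μ + 0.9542σ.
Subtracting: σ = (0.043 − -0.11)/(0.9542 − (-0.8064)) = 0.09.
Then μ = -0.11 − (-0.8064)·0.09 = -0.04.

μ = -0.04, σ = 0.09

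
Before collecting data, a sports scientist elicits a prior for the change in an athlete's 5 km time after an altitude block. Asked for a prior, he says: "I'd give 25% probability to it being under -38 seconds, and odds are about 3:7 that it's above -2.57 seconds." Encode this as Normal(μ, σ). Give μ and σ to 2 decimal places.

The p-quantile of Normal(μ,σ) is μ + z_p·σ, with z_{0.25} = -0.6745 and z_{0.7} = 0.5244.
Eliminate σ: μ = (z₂·x₁ − z₁·x₂)/(z₂ − z₁) = (0.5244·-38 − (-0.6745)·-2.57)/1.199 = -18.07.
Then σ = (x₂ − x₁)/(z₂ − z₁) = (-2.57 − -38)/1.199 = 29.55.

μ = -18.07, σ = 29.55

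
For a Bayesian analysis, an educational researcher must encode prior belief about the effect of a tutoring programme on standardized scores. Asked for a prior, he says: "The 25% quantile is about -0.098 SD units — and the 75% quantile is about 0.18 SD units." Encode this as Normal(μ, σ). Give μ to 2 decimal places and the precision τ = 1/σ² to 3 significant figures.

The p-quantile of Normal(μ,σ) is μ + z_p·σ, with z_{0.25} = -0.6745 and z_{0.75} = 0.6745.
Eliminate σ: μ = (z₂·x₁ − z₁·x₂)/(z₂ − z₁) = (0.6745·-0.098 − (-0.6745)·0.18)/1.349 = 0.04.
Then σ = (x₂ − x₁)/(z₂ − z₁) = (0.18 − -0.098)/1.349 = 0.21.
Precision τ = 1/σ² = 1/0.2061² = 23.5.

μ = 0.04, τ = 23.5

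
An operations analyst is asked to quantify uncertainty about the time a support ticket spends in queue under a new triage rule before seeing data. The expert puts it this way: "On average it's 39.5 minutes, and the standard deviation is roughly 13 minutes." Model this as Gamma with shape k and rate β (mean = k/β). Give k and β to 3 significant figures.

k ≈ 9.23, β ≈ 0.234

For Gamma(k, rate β): mean = k/β, variance = k/β², so CV = 1/√k.
CV = SD/mean = 13/39.5 = 0.3291, hence k = 1/CV² = 9.23.
Then β = k/mean = 9.23/39.5 = 0.234.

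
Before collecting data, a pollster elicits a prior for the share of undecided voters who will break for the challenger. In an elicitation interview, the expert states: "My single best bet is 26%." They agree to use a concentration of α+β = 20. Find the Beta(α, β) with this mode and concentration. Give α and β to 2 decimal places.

α = 5.68, β = 14.32

For α,β > 1 the Beta mode is (α−1)/(α+β−2). With α+β = 20, the mode is (α−1)/18.
Set (α−1)/18 = 0.26 → α = 1 + 0.26·18 = 5.68.
β = 20 − α = 14.32.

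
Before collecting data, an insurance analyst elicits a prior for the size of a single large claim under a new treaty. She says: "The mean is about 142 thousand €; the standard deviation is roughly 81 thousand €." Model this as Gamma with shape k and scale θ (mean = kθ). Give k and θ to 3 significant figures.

For Gamma(k, scale θ): mean = kθ, variance = kθ², so CV = 1/√k.
CV = SD/mean = 81/142 = 0.5704, hence k = 1/CV² = 3.07.
Then θ = mean/k = 142/3.07 = 46.2.

k ≈ 3.07, θ ≈ 46.2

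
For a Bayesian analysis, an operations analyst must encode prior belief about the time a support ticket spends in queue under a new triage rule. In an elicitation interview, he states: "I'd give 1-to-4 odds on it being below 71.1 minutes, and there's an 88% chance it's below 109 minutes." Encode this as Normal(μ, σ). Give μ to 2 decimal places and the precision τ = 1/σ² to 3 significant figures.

μ = 86.92, τ = 0.00283

The p-quantile of Normal(μ,σ) is μ + z_p·σ, with z_{0.2} = -0.8416 and z_{0.88} = 1.175.
Eliminate σ: μ = (z₂·x₁ − z₁·x₂)/(z₂ − z₁) = (1.175·71.1 − (-0.8416)·109)/2.017 = 86.92.
Then σ = (x₂ − x₁)/(z₂ − z₁) = (109 − 71.1)/2.017 = 18.79.
Precision τ = 1/σ² = 1/18.79² = 0.00283.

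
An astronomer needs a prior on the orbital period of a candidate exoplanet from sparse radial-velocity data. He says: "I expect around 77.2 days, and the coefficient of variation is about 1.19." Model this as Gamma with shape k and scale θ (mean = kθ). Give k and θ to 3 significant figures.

k ≈ 0.706, θ ≈ 109

For Gamma(k, scale θ): mean = kθ, variance = kθ², so CV = 1/√k.
CV = 1.19, hence k = 1/CV² = 0.706.
Then θ = mean/k = 77.2/0.706 = 109.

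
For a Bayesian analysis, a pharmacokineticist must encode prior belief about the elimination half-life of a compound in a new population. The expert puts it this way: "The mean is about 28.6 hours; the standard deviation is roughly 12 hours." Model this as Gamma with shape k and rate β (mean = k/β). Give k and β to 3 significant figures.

k ≈ 5.68, β ≈ 0.199

For Gamma(k, rate β): mean = k/β, variance = k/β², so CV = 1/√k.
CV = SD/mean = 12/28.6 = 0.4196, hence k = 1/CV² = 5.68.
Then β = k/mean = 5.68/28.6 = 0.199.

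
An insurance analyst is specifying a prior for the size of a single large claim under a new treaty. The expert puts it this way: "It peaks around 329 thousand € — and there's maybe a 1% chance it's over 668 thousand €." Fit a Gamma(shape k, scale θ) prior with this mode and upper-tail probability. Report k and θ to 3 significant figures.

Gamma(k,θ) with k>1 has mode (k−1)θ, so θ = 329/(k−1).
Need P(X < 668) = 0.99 with θ tied to k this way. Start at k = 2, θ = 329: P(X<668) ≈ 0.602.
Too low — raise k to concentrate. Iterating converges to k ≈ 10.8.
Then θ = 329/(10.8−1) ≈ 33.7.

k ≈ 10.8, θ ≈ 33.7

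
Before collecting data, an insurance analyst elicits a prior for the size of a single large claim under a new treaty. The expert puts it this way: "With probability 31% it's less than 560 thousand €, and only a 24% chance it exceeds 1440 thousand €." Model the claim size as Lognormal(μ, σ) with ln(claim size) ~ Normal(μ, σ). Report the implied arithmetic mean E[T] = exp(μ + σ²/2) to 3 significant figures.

If T ~ Lognormal(μ,σ) then ln T ~ Normal(μ,σ), so the p-quantile of ln T is μ + z_p·σ.
ln(560) = 6.328 and ln(1440) = 7.272; z_{0.31} = -0.4959, z_{0.76} = 0.7063.
σ = (7.272 − 6.328)/(0.7063 − (-0.4959)) = 0.786.
μ = 6.328 − (-0.4959)·0.786 = 6.717.
E[T] = exp(μ + σ²/2) = exp(6.717 + 0.3086) = 1130 thousand €.

E[T] ≈ 1130 thousand €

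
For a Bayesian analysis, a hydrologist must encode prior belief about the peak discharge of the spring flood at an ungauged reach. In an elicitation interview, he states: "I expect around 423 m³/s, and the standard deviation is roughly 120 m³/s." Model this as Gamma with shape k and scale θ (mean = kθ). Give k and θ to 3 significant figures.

k ≈ 12.4, θ ≈ 34

For Gamma(k, scale θ): mean = kθ, variance = kθ², so CV = 1/√k.
CV = SD/mean = 120/423 = 0.2837, hence k = 1/CV² = 12.4.
Then θ = mean/k = 423/12.4 = 34.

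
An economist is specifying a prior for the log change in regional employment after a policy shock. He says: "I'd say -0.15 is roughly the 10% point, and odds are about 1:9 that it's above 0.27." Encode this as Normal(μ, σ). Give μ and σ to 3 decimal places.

μ = 0.060, σ = 0.164

The p-quantile of Normal(μ,σ) is μ + z_p·σ, with z_{0.1} = -1.282 and z_{0.9} = 1.282.
Eliminate σ: μ = (z₂·x₁ − z₁·x₂)/(z₂ − z₁) = (1.282·-0.15 − (-1.282)·0.27)/2.563 = 0.060.
Then σ = (x₂ − x₁)/(z₂ − z₁) = (0.27 − -0.15)/2.563 = 0.164.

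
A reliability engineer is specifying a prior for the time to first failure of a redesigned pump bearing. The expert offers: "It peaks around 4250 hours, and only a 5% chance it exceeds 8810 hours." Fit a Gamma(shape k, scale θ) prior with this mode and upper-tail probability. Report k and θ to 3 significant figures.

Gamma(k,θ) with k>1 has mode (k−1)θ, so θ = 4250/(k−1).
Need P(X < 8810) = 0.95 with θ tied to k this way. Start at k = 2, θ = 4250: P(X<8810) ≈ 0.613.
Too low — raise k to concentrate. Iterating converges to k ≈ 6.2.
Then θ = 4250/(6.2−1) ≈ 817.

k ≈ 6.2, θ ≈ 817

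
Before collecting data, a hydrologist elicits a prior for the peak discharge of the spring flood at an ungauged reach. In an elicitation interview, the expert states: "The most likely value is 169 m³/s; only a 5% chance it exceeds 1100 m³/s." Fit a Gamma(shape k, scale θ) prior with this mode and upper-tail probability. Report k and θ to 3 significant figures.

Gamma(k,θ) with k>1 has mode (k−1)θ, so θ = 169/(k−1).
Need P(X < 1100) = 0.95 with θ tied to k this way. Start at k = 2, θ = 169: P(X<1100) ≈ 0.989.
Too high — lower k to spread out. Iterating converges to k ≈ 1.64.
Then θ = 169/(1.64−1) ≈ 266.

k ≈ 1.64, θ ≈ 266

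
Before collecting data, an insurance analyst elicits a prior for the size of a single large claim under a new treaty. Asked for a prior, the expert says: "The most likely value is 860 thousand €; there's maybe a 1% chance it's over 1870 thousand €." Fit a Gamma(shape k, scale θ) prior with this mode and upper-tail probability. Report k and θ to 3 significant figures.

k ≈ 9.01, θ ≈ 107

Gamma(k,θ) with k>1 has mode (k−1)θ, so θ = 860/(k−1).
Need P(X < 1870) = 0.99 with θ tied to k this way. Start at k = 2, θ = 860: P(X<1870) ≈ 0.639.
Too low — raise k to concentrate. Iterating converges to k ≈ 9.01.
Then θ = 860/(9.01−1) ≈ 107.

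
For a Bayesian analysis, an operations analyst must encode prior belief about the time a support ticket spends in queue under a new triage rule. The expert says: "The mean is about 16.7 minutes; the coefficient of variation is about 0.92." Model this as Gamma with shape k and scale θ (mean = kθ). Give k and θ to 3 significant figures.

k ≈ 1.18, θ ≈ 14.1

For Gamma(k, scale θ): mean = kθ, variance = kθ², so CV = 1/√k.
CV = 0.92, hence k = 1/CV² = 1.18.
Then θ = mean/k = 16.7/1.18 = 14.1.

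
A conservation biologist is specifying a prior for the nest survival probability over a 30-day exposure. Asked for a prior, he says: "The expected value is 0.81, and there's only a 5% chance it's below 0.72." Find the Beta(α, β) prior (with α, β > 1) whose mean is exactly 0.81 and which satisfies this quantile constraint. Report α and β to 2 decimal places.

With mean 0.81 fixed, write α = 0.81s, β = 0.19s where s = α+β.
Need P(θ < 0.72) = 0.05 under Beta(0.81s, 0.19s). Normal approximation: (q−m)/√(m(1−m)/s) ≈ z_{0.05} = -1.64, so s ≈ 0.81·0.19·(-1.64)²/(0.72−0.81)² = 51.4.
At s = 51.4: P(θ<0.72) ≈ 0.059. Adjusting to match 0.05 gives s ≈ 57.74.
So α = 0.81·57.74 ≈ 46.77, β = 0.19·57.74 ≈ 10.97.

α ≈ 46.77, β ≈ 10.97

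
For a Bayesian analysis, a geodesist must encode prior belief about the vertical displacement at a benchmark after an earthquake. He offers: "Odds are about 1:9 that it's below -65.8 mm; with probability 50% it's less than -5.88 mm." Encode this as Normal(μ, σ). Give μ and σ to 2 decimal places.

For Normal(μ,σ), the p-quantile is μ + z_p·σ. Here z_{0.1} = -1.282, z_{0.5} = 0.
So -65.8 = μ − 1.282σ and -5.88 = μ + 0σ.
Subtracting: σ = (-5.88 − -65.8)/(0 − (-1.282)) = 46.76.
Then μ = -65.8 − (-1.282)·46.76 = -5.88.

μ = -5.88, σ = 46.76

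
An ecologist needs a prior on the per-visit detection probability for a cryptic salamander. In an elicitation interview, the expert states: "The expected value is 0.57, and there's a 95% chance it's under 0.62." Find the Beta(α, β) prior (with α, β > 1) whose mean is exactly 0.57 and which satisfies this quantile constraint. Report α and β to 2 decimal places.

α ≈ 148.86, β ≈ 112.30

With mean 0.57 fixed, write α = 0.57s, β = 0.43s where s = α+β.
Need P(θ < 0.62) = 0.95 under Beta(0.57s, 0.43s). Normal approximation: (q−m)/√(m(1−m)/s) ≈ z_{0.95} = 1.64, so s ≈ 0.57·0.43·(1.64)²/(0.62−0.57)² = 265.3.
At s = 265.3: P(θ<0.62) ≈ 0.951. Adjusting to match 0.95 gives s ≈ 261.17.
So α = 0.57·261.17 ≈ 148.86, β = 0.43·261.17 ≈ 112.30.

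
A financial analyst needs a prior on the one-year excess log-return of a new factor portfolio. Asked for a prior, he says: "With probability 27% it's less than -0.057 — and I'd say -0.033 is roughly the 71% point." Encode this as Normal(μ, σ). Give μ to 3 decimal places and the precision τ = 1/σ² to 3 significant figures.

For Normal(μ,σ), the p-quantile is μ + z_p·σ. Here z_{0.27} = -0.6128, z_{0.71} = 0.5534.
So -0.057 = μ − 0.6128σ and -0.033 = μ + 0.5534σ.
Subtracting: σ = (-0.033 − -0.057)/(0.5534 − (-0.6128)) = 0.021.
Then μ = -0.057 − (-0.6128)·0.021 = -0.044.
Precision τ = 1/σ² = 1/0.02058² = 2360.

μ = -0.044, τ = 2360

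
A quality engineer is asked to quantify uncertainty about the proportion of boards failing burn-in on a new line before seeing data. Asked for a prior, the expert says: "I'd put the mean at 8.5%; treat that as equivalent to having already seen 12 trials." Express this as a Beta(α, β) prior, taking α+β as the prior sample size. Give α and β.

Under the effective-sample-size interpretation, Beta(α, β) has prior mean α/(α+β) and prior sample size α+β.
So α+β = 12 and α/(α+β) = 0.085, giving α = 0.085·12 = 1.02 and β = 12 − 1.02 = 10.98.

α = 1.02, β = 10.98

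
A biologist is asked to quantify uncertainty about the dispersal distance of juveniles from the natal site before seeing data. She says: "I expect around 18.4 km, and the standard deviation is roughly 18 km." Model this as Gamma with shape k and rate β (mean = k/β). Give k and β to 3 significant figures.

k ≈ 1.04, β ≈ 0.0568

For Gamma(k, rate β): mean = k/β, variance = k/β², so CV = 1/√k.
CV = SD/mean = 18/18.4 = 0.9783, hence k = 1/CV² = 1.04.
Then β = k/mean = 1.04/18.4 = 0.0568.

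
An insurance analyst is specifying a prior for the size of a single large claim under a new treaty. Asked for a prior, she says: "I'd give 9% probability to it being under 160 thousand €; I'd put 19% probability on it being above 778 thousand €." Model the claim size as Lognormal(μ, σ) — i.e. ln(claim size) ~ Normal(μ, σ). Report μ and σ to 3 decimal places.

μ ≈ 6.031, σ ≈ 0.713

If T ~ Lognormal(μ,σ) then ln T ~ Normal(μ,σ), so the p-quantile of ln T is μ + z_p·σ.
ln(160) = 5.075 and ln(778) = 6.657; z_{0.09} = -1.341, z_{0.81} = 0.8779.
σ = (6.657 − 5.075)/(0.8779 − (-1.341)) = 0.713.
μ = 5.075 − (-1.341)·0.713 = 6.031.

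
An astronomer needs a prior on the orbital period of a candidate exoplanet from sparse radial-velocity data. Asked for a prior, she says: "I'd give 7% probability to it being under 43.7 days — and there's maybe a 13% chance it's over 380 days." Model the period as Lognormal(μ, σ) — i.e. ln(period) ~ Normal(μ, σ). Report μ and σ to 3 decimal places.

μ ≈ 5.004, σ ≈ 0.831

If T ~ Lognormal(μ,σ) then ln T ~ Normal(μ,σ), so the p-quantile of ln T is μ + z_p·σ.
ln(43.7) = 3.777 and ln(380) = 5.94; z_{0.07} = -1.476, z_{0.87} = 1.126.
σ = (5.94 − 3.777)/(1.126 − (-1.476)) = 0.831.
μ = 3.777 − (-1.476)·0.831 = 5.004.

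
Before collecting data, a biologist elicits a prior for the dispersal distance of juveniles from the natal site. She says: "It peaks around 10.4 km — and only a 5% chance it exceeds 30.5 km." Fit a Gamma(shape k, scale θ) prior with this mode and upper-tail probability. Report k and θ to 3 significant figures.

k ≈ 3.3, θ ≈ 4.53

Gamma(k,θ) with k>1 has mode (k−1)θ, so θ = 10.4/(k−1).
Need P(X < 30.5) = 0.95 with θ tied to k this way. Start at k = 2, θ = 10.4: P(X<30.5) ≈ 0.791.
Too low — raise k to concentrate. Iterating converges to k ≈ 3.3.
Then θ = 10.4/(3.3−1) ≈ 4.53.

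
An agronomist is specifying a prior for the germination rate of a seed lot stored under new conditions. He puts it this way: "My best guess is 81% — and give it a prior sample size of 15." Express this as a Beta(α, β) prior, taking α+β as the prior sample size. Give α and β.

α = 12.15, β = 2.85

Under the effective-sample-size interpretation, Beta(α, β) has prior mean α/(α+β) and prior sample size α+β.
So α+β = 15 and α/(α+β) = 0.81, giving α = 0.81·15 = 12.15 and β = 15 − 12.15 = 2.85.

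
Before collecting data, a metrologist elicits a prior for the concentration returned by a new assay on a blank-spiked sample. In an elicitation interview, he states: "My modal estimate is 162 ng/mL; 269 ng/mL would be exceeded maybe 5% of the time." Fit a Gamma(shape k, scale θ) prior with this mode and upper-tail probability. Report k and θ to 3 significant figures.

k ≈ 11.9, θ ≈ 14.9

Gamma(k,θ) with k>1 has mode (k−1)θ, so θ = 162/(k−1).
Need P(X < 269) = 0.95 with θ tied to k this way. Start at k = 2, θ = 162: P(X<269) ≈ 0.494.
Too low — raise k to concentrate. Iterating converges to k ≈ 11.9.
Then θ = 162/(11.9−1) ≈ 14.9.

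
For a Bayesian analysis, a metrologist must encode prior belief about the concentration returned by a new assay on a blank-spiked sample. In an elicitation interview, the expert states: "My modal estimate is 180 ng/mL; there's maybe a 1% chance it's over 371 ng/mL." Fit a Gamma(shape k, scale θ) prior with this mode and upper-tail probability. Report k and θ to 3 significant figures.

Gamma(k,θ) with k>1 has mode (k−1)θ, so θ = 180/(k−1).
Need P(X < 371) = 0.99 with θ tied to k this way. Start at k = 2, θ = 180: P(X<371) ≈ 0.610.
Too low — raise k to concentrate. Iterating converges to k ≈ 10.3.
Then θ = 180/(10.3−1) ≈ 19.3.

k ≈ 10.3, θ ≈ 19.3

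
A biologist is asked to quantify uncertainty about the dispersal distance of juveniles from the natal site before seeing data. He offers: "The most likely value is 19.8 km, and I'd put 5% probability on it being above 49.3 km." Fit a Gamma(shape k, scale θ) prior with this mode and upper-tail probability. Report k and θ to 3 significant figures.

k ≈ 4.26, θ ≈ 6.06

Gamma(k,θ) with k>1 has mode (k−1)θ, so θ = 19.8/(k−1).
Need P(X < 49.3) = 0.95 with θ tied to k this way. Start at k = 2, θ = 19.8: P(X<49.3) ≈ 0.711.
Too low — raise k to concentrate. Iterating converges to k ≈ 4.26.
Then θ = 19.8/(4.26−1) ≈ 6.06.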